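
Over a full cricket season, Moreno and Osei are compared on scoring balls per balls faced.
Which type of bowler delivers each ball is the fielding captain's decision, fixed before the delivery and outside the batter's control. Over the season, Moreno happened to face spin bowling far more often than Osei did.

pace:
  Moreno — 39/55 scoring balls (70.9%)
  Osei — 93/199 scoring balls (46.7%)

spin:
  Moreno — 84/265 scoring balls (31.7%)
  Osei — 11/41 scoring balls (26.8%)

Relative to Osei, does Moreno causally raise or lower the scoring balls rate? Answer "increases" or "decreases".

The stratified and pooled comparisons disagree (Moreno wins within each bowling type; Osei wins overall), so the answer turns on the causal role of bowling type.
Nothing the player does changes bowling type; the imbalance is an allocation artefact. With bowling type also predicting the outcome, the pooled figure is confounded, and the within-stratum comparison is the causal one.
Within each level — pace: 70.9% vs 46.7%; spin: 31.7% vs 26.8% — Moreno is higher every time.

increases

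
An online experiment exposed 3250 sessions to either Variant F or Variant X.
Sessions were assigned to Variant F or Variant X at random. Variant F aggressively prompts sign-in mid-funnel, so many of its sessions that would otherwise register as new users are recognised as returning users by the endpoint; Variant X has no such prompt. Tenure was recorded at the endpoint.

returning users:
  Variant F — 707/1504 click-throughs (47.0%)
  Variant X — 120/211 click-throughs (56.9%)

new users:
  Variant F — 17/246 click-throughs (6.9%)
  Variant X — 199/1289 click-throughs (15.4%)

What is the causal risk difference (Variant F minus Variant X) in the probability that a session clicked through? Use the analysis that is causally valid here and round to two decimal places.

+0.20

Because the variant influences user tenure, user tenure is a post-treatment mediator, not a confounder. Stratifying on it would bias the estimate; the causal effect is the crude pooled difference.
The causal difference is the pooled difference: 0.414 − 0.213 = +0.201.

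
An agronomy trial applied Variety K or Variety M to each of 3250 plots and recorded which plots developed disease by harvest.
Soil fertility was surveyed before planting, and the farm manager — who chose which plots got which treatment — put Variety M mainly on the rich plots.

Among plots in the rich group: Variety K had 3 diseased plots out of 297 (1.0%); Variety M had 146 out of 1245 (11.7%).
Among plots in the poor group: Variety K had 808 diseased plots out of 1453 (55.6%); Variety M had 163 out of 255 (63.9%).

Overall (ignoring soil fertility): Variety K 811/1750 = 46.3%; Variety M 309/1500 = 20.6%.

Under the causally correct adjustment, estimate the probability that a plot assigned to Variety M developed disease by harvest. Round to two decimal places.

0.39

Soil fertility satisfies the back-door criterion: it is not a descendant of the variety, and it blocks the spurious path from variety to outcome. Adjusting for it (i.e., using the within-soil fertility rates) gives the causal effect.
Standardising Variety M to the population soil fertility mix: 0.474·146/1245 + 0.526·163/255 = 0.392.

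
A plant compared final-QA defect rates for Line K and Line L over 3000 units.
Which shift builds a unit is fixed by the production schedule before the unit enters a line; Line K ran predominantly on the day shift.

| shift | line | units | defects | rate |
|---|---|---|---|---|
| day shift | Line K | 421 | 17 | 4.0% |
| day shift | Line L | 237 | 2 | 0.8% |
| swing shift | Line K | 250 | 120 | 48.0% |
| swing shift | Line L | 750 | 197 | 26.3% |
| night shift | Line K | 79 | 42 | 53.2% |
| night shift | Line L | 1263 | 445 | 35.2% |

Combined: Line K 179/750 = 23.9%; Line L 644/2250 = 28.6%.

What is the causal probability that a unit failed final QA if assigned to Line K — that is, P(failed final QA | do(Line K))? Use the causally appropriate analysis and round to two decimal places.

Line L is lower inside every shift stratum but Line K is lower in aggregate. Whether to stratify depends on how shift relates to the line.
Since shift is a pre-existing factor (not a product of the line) and it affects the outcome on its own, it is a confounder. The stratified rates, not the pooled rate, identify the causal effect.
Standardising Line K to the population shift mix: 0.219·17/421 + 0.333·120/250 + 0.447·42/79 = 0.407.

0.41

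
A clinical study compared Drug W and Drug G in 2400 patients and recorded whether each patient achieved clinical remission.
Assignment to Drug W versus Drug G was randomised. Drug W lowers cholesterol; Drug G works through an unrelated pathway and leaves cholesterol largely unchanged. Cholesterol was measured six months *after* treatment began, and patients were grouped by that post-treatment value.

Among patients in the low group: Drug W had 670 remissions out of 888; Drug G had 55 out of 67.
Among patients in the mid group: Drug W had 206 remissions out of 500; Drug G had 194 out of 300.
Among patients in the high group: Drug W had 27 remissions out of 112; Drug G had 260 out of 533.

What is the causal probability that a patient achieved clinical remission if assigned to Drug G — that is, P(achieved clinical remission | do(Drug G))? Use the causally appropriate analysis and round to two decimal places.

0.57

Cholesterol is downstream of the drug. One should not condition on a consequence of treatment, so the overall rates are the right comparison.
So P(outcome | do(Drug G)) is just the pooled rate for Drug G: 509/900 = 0.566.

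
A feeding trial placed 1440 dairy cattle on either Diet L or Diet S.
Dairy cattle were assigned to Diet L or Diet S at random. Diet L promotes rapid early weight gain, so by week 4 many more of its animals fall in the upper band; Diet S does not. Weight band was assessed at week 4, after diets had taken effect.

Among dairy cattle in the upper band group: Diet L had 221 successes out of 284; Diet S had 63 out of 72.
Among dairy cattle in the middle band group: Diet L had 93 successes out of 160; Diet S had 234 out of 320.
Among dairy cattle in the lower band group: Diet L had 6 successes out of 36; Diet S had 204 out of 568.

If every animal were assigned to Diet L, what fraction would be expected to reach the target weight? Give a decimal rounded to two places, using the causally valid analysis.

Week-4 weight band is downstream of the diet. One should not condition on a consequence of treatment, so the overall rates are the right comparison.
So P(outcome | do(Diet L)) is just the pooled rate for Diet L: 320/480 = 0.667.

0.67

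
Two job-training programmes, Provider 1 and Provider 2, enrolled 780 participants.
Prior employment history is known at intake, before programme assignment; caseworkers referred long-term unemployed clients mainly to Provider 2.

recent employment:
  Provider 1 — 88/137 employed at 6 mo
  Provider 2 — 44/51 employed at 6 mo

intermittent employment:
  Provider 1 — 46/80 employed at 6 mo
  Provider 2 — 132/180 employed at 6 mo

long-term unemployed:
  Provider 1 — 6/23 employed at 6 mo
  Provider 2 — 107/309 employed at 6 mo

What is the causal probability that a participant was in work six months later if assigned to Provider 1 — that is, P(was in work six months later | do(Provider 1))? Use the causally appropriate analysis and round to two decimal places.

Here prior employment history is a common cause — it drives both which programme a case falls under and the outcome. The crude comparison mixes populations; the stratum-specific rates are the causally relevant ones.
Standardising Provider 1 to the population prior employment history mix: 0.241·88/137 + 0.333·46/80 + 0.426·6/23 = 0.458.

0.46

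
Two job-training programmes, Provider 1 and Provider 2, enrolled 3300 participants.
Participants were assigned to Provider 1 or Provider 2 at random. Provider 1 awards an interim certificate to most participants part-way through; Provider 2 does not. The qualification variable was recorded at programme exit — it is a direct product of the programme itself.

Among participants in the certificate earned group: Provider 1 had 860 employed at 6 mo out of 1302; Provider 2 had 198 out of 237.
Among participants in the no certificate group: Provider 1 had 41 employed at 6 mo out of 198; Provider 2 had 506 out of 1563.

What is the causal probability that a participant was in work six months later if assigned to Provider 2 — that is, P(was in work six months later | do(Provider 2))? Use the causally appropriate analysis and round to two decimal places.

Qualification attained during the programme is recorded after the programme and is itself shifted by it — it sits on the causal path from programme to outcome. Conditioning on a mediator would strip out part of the effect we want; the pooled comparison gives the total causal effect.
So P(outcome | do(Provider 2)) is just the pooled rate for Provider 2: 704/1800 = 0.391.

0.39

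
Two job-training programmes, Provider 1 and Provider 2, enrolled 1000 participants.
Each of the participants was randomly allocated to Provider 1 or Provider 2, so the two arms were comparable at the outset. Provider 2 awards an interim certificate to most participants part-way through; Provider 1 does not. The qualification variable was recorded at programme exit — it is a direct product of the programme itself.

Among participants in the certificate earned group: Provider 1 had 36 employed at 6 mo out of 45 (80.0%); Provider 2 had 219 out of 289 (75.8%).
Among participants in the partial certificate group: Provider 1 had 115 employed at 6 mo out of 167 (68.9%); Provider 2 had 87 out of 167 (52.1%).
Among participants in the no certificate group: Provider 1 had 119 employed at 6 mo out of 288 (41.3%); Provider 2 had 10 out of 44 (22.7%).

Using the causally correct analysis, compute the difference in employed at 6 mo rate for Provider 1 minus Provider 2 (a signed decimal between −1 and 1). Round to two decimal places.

-0.09

Qualification attained during the programme is downstream of the programme. One should not condition on a consequence of treatment, so the overall rates are the right comparison.
The causal difference is the pooled difference: 0.540 − 0.632 = -0.092.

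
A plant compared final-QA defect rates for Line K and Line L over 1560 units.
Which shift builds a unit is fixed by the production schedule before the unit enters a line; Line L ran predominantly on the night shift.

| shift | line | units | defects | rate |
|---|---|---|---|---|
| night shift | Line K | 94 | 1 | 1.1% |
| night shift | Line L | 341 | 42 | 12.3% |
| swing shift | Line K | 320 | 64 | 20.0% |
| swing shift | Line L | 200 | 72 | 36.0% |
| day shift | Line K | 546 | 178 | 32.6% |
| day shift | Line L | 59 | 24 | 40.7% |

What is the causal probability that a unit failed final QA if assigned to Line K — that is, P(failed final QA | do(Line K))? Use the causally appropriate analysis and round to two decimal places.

0.20

Shift differs across lines for reasons unrelated to any effect of the line itself, and it separately predicts the outcome — a classic confounder. We must compare within shift levels.
Standardising Line K to the population shift mix: 0.279·1/94 + 0.333·64/320 + 0.388·178/546 = 0.196.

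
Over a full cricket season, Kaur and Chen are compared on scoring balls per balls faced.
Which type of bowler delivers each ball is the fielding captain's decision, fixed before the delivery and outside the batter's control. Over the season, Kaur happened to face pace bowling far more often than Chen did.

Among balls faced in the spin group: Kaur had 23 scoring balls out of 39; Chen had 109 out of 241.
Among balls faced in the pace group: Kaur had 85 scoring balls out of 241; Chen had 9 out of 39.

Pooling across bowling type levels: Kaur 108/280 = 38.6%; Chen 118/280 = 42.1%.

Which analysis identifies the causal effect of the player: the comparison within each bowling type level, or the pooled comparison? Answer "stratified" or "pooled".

Kaur is higher inside every bowling type stratum but Chen is higher in aggregate. Whether to stratify depends on how bowling type relates to the player.
Nothing the player does changes bowling type; the imbalance is an allocation artefact. With bowling type also predicting the outcome, the pooled figure is confounded, and the within-stratum comparison is the causal one.
Within each level — spin: 59.0% vs 45.2%; pace: 35.3% vs 23.1% — Kaur is higher every time.

stratified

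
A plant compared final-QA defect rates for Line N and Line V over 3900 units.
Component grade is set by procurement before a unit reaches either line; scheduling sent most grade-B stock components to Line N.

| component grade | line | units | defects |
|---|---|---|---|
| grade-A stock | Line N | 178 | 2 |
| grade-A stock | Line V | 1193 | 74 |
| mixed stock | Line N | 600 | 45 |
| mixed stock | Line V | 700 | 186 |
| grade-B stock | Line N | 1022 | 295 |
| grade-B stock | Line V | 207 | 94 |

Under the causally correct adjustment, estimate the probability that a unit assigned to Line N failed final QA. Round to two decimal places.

0.12

The imbalance in component grade arose from how units were allocated, not from anything the line did; and component grade independently affects the outcome. The pooled gap is confounded — condition on component grade.
Standardising Line N to the population component grade mix: 0.352·2/178 + 0.333·45/600 + 0.315·295/1022 = 0.120.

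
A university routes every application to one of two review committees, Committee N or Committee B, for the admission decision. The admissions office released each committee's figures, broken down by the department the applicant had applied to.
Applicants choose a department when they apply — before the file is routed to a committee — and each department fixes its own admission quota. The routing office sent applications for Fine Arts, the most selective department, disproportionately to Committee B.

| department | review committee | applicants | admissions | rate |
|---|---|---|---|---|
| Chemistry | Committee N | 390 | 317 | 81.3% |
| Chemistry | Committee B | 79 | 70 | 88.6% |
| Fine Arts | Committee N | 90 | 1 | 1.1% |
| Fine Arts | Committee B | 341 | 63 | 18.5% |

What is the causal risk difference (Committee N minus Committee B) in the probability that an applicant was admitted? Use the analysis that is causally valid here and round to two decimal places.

Department is set before the review committee has any effect — it is not caused by the review committee — and it independently drives the outcome. That makes it a confounder, so the causal comparison is within department levels.
Adjusting over the population distribution of department: 0.521·(0.813−0.886) + 0.479·(0.011−0.185) = -0.121.

-0.12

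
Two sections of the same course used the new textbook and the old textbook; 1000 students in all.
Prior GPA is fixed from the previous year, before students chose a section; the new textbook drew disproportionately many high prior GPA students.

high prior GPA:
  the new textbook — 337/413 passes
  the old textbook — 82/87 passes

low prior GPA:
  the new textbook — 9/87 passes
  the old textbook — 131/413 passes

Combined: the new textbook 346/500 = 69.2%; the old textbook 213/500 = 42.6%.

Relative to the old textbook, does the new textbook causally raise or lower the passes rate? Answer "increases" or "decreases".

decreases

Nothing the teaching method does changes prior GPA band; the imbalance is an allocation artefact. With prior GPA band also predicting the outcome, the pooled figure is confounded, and the within-stratum comparison is the causal one.
Within each level — high prior GPA: 81.6% vs 94.3%; low prior GPA: 10.3% vs 31.7% — the old textbook is higher every time.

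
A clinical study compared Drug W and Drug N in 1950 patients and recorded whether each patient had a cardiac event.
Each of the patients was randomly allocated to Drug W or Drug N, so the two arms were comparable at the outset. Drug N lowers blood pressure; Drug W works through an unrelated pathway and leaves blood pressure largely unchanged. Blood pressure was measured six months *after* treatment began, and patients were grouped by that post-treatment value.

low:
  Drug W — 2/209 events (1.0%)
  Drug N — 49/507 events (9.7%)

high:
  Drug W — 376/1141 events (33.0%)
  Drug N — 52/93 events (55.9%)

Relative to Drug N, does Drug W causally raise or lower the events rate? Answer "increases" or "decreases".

The blood pressure-specific comparison favours Drug W throughout, but the pooled figures favour Drug N. The question is whether to condition on blood pressure.
Blood pressure is downstream of the drug. One should not condition on a consequence of treatment, so the overall rates are the right comparison.
Pooled: Drug W 28.0% vs Drug N 16.8%; Drug N is lower overall.

increases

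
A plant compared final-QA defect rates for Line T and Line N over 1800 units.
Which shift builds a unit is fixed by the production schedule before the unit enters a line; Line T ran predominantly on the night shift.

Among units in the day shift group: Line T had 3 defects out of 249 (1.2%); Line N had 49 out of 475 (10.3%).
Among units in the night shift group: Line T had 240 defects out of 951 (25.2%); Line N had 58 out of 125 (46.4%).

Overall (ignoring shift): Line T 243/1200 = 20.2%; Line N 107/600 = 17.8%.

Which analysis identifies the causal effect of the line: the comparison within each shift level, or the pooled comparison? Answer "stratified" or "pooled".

Line T is lower inside every shift stratum but Line N is lower in aggregate. Whether to stratify depends on how shift relates to the line.
The imbalance in shift arose from how units were allocated, not from anything the line did; and shift independently affects the outcome. The pooled gap is confounded — condition on shift.
Within each level — day shift: 1.2% vs 10.3%; night shift: 25.2% vs 46.4% — Line T is lower every time.

stratified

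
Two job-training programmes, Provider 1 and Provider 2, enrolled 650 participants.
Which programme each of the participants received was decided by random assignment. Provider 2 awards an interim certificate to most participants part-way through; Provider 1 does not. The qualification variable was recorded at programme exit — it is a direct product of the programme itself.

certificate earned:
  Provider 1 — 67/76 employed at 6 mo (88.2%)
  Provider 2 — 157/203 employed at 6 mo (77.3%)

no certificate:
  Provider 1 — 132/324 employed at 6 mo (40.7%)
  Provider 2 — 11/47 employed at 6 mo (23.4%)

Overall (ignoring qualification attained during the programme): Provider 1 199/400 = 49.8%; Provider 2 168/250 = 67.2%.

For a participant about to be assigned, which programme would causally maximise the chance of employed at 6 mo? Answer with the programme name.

The qualification attained during the programme-specific comparison favours Provider 1 throughout, but the pooled figures favour Provider 2. The question is whether to condition on qualification attained during the programme.
Qualification attained during the programme lies on the pathway programme → qualification attained during the programme → outcome, so adjusting for it blocks the indirect effect. For the total causal effect of programme, use the unadjusted pooled rates.
Pooled: Provider 1 49.8% vs Provider 2 67.2%; Provider 2 is higher overall.

Provider 2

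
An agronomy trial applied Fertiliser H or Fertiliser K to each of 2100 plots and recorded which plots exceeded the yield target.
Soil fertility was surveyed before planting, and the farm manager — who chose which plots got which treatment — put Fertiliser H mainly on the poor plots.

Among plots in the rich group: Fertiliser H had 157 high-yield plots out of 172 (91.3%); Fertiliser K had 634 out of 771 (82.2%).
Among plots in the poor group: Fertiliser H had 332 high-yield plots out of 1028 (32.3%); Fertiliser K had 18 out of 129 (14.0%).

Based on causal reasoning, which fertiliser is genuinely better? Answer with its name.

Fertiliser H is higher inside every soil fertility stratum but Fertiliser K is higher in aggregate. Whether to stratify depends on how soil fertility relates to the fertiliser.
Soil fertility satisfies the back-door criterion: it is not a descendant of the fertiliser, and it blocks the spurious path from fertiliser to outcome. Adjusting for it (i.e., using the within-soil fertility rates) gives the causal effect.
Within each level — rich: 91.3% vs 82.2%; poor: 32.3% vs 14.0% — Fertiliser H is higher every time.

Fertiliser H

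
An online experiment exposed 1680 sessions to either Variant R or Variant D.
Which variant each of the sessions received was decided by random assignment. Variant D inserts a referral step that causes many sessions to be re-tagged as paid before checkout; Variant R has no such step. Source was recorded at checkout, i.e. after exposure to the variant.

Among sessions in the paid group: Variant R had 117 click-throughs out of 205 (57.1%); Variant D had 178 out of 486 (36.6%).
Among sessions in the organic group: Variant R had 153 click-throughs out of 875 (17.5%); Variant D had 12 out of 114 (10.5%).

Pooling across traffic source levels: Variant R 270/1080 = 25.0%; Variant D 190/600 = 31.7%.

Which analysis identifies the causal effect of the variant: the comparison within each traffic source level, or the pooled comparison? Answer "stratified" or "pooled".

pooled

Because the variant influences traffic source, traffic source is a post-treatment mediator, not a confounder. Stratifying on it would bias the estimate; the causal effect is the crude pooled difference.
Pooled: Variant R 25.0% vs Variant D 31.7%; Variant D is higher overall.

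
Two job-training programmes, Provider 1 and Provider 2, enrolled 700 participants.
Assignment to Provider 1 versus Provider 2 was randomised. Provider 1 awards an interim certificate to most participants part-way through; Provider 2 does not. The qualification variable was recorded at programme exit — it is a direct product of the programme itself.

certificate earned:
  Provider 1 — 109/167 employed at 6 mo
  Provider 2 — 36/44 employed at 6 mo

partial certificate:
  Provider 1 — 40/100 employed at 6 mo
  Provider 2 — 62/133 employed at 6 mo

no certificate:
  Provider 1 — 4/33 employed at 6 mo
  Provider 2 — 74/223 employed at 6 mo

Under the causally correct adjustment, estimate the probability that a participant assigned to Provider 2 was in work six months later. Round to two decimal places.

0.43

Qualification attained during the programme lies on the pathway programme → qualification attained during the programme → outcome, so adjusting for it blocks the indirect effect. For the total causal effect of programme, use the unadjusted pooled rates.
So P(outcome | do(Provider 2)) is just the pooled rate for Provider 2: 172/400 = 0.430.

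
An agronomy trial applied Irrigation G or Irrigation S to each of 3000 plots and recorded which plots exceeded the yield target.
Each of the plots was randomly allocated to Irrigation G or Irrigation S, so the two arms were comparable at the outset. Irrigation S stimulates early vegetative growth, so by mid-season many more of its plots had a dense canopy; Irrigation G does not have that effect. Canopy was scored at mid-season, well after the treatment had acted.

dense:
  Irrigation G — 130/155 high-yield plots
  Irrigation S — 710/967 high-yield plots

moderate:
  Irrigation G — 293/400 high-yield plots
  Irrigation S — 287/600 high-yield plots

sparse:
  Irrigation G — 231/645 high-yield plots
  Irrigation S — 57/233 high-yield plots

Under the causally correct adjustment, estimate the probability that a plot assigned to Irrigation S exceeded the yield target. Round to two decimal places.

Mid-season canopy is recorded after the irrigation and is itself shifted by it — it sits on the causal path from irrigation to outcome. Conditioning on a mediator would strip out part of the effect we want; the pooled comparison gives the total causal effect.
So P(outcome | do(Irrigation S)) is just the pooled rate for Irrigation S: 1054/1800 = 0.586.

0.59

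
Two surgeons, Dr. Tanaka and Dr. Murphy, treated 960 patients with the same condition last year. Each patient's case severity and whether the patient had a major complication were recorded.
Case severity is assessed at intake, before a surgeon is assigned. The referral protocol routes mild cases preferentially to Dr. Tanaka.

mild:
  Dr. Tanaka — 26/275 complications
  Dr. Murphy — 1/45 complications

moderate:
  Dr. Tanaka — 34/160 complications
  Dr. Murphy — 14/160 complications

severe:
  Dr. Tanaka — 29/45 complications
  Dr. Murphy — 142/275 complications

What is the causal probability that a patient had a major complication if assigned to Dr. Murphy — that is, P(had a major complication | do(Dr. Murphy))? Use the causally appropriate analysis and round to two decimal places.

0.21

The case severity-specific comparison favours Dr. Murphy throughout, but the pooled figures favour Dr. Tanaka. The question is whether to condition on case severity.
Case severity differs across surgeons for reasons unrelated to any effect of the surgeon itself, and it separately predicts the outcome — a classic confounder. We must compare within case severity levels.
Standardising Dr. Murphy to the population case severity mix: 0.333·1/45 + 0.333·14/160 + 0.333·142/275 = 0.209.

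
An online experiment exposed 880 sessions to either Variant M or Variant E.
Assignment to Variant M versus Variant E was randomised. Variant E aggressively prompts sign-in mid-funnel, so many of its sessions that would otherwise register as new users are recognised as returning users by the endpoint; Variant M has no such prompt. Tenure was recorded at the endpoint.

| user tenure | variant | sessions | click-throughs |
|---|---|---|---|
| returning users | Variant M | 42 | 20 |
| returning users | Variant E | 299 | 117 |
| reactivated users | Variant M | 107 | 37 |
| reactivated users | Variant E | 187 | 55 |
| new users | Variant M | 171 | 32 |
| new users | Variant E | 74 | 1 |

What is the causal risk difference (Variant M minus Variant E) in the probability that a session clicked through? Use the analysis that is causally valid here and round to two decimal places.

User tenure is recorded after the variant and is itself shifted by it — it sits on the causal path from variant to outcome. Conditioning on a mediator would strip out part of the effect we want; the pooled comparison gives the total causal effect.
The causal difference is the pooled difference: 0.278 − 0.309 = -0.031.

-0.03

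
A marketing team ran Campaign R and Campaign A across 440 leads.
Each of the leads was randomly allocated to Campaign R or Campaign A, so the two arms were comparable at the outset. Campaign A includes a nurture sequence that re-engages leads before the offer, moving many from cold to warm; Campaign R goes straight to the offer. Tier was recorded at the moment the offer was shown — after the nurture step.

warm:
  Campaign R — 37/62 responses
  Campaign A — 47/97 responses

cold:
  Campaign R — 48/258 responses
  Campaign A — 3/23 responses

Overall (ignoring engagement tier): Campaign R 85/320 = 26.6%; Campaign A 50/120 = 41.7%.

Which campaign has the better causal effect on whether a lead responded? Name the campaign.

Because the campaign influences engagement tier, engagement tier is a post-treatment mediator, not a confounder. Stratifying on it would bias the estimate; the causal effect is the crude pooled difference.
Pooled: Campaign R 26.6% vs Campaign A 41.7%; Campaign A is higher overall.

Campaign A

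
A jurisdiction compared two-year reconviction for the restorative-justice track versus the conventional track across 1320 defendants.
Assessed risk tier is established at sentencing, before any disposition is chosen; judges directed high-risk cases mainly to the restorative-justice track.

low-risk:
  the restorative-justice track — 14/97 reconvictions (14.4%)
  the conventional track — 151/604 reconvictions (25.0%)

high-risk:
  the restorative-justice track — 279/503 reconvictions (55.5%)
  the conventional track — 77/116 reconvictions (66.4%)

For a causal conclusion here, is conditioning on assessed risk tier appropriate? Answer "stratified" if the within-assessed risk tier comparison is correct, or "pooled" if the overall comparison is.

the restorative-justice track is lower inside every assessed risk tier stratum but the conventional track is lower in aggregate. Whether to stratify depends on how assessed risk tier relates to the disposition.
Assessed risk tier differs across dispositions for reasons unrelated to any effect of the disposition itself, and it separately predicts the outcome — a classic confounder. We must compare within assessed risk tier levels.
Within each level — low-risk: 14.4% vs 25.0%; high-risk: 55.5% vs 66.4% — the restorative-justice track is lower every time.

stratified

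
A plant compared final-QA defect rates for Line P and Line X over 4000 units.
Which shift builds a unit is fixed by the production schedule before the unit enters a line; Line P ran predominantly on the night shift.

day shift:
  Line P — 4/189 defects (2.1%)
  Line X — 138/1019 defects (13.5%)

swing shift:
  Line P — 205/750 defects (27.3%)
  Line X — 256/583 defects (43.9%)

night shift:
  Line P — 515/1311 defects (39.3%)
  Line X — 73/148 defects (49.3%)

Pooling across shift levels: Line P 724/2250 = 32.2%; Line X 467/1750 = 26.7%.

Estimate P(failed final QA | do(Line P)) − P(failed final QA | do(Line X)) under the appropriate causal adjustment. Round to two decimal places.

Shift differs across lines for reasons unrelated to any effect of the line itself, and it separately predicts the outcome — a classic confounder. We must compare within shift levels.
Adjusting over the population distribution of shift: 0.302·(0.021−0.135) + 0.333·(0.273−0.439) + 0.365·(0.393−0.493) = -0.126.

-0.13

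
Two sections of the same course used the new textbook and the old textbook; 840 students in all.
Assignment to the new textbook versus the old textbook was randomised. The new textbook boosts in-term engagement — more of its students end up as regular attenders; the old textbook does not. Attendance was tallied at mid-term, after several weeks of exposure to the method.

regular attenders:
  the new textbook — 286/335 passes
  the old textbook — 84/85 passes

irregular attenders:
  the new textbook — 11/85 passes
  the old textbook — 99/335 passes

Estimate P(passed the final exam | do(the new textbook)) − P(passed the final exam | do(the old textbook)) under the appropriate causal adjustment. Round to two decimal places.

+0.27

Because the teaching method influences mid-term attendance, mid-term attendance is a post-treatment mediator, not a confounder. Stratifying on it would bias the estimate; the causal effect is the crude pooled difference.
The causal difference is the pooled difference: 0.707 − 0.436 = +0.271.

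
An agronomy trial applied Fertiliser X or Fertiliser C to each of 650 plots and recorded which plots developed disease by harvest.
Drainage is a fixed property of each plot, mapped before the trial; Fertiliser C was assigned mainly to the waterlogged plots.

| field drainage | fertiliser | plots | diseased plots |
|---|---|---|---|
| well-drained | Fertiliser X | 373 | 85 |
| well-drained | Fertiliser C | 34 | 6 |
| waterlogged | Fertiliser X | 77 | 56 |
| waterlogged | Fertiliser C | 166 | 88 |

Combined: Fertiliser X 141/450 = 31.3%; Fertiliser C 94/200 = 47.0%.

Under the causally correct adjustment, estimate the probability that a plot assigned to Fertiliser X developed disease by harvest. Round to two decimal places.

Since field drainage is a pre-existing factor (not a product of the fertiliser) and it affects the outcome on its own, it is a confounder. The stratified rates, not the pooled rate, identify the causal effect.
Standardising Fertiliser X to the population field drainage mix: 0.626·85/373 + 0.374·56/77 = 0.415.

0.41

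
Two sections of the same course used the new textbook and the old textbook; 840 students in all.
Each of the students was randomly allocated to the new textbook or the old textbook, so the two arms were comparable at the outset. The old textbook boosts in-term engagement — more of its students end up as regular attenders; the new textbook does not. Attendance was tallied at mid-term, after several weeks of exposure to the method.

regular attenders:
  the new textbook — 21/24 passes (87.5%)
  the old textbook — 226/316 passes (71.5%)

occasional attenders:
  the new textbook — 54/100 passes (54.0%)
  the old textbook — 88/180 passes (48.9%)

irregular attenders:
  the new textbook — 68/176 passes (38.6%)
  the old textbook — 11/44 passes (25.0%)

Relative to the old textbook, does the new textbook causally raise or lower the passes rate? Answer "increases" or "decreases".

decreases

Mid-term attendance here is a post-treatment variable shaped by the teaching method; conditioning on it would introduce bias rather than remove it. The overall comparison is the causal one.
Pooled: the new textbook 47.7% vs the old textbook 60.2%; the old textbook is higher overall.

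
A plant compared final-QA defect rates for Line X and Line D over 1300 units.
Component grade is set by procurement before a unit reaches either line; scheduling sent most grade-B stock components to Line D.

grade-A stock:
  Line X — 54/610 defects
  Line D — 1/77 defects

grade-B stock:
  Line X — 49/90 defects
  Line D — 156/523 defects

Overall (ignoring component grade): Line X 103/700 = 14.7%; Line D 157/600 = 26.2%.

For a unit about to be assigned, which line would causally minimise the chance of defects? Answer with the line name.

Line D

The component grade-specific comparison favours Line D throughout, but the pooled figures favour Line X. The question is whether to condition on component grade.
Component grade differs across lines for reasons unrelated to any effect of the line itself, and it separately predicts the outcome — a classic confounder. We must compare within component grade levels.
Within each level — grade-A stock: 8.9% vs 1.3%; grade-B stock: 54.4% vs 29.8% — Line D is lower every time.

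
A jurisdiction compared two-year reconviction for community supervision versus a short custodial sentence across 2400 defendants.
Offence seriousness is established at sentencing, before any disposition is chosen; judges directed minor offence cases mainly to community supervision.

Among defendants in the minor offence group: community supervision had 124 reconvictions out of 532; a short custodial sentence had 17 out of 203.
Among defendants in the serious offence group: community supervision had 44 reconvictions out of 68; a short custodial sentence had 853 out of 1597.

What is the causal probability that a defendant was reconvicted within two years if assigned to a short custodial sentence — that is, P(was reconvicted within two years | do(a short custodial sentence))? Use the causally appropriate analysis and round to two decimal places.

a short custodial sentence is lower inside every offence seriousness stratum but community supervision is lower in aggregate. Whether to stratify depends on how offence seriousness relates to the disposition.
Since offence seriousness is a pre-existing factor (not a product of the disposition) and it affects the outcome on its own, it is a confounder. The stratified rates, not the pooled rate, identify the causal effect.
Standardising a short custodial sentence to the population offence seriousness mix: 0.306·17/203 + 0.694·853/1597 = 0.396.

0.40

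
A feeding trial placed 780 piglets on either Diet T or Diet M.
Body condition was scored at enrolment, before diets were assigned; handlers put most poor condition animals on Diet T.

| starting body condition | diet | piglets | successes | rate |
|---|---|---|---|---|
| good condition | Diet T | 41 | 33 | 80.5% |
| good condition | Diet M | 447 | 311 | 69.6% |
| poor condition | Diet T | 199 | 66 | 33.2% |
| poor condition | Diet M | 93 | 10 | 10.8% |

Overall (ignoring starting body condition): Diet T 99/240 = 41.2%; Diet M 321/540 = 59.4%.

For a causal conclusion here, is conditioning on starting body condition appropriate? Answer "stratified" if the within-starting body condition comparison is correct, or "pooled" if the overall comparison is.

The starting body condition-specific comparison favours Diet T throughout, but the pooled figures favour Diet M. The question is whether to condition on starting body condition.
Starting body condition differs across diets for reasons unrelated to any effect of the diet itself, and it separately predicts the outcome — a classic confounder. We must compare within starting body condition levels.
Within each level — good condition: 80.5% vs 69.6%; poor condition: 33.2% vs 10.8% — Diet T is higher every time.

stratified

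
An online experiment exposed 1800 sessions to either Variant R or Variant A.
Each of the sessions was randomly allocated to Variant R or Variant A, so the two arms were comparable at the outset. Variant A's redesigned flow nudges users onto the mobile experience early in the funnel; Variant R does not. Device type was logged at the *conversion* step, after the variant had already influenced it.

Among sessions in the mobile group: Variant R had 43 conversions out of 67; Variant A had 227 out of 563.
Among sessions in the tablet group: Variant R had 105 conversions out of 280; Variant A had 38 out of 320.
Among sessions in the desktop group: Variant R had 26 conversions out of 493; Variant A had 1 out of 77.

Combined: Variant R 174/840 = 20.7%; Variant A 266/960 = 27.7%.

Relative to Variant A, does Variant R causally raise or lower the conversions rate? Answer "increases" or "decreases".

decreases

Device type is downstream of the variant. One should not condition on a consequence of treatment, so the overall rates are the right comparison.
Pooled: Variant R 20.7% vs Variant A 27.7%; Variant A is higher overall.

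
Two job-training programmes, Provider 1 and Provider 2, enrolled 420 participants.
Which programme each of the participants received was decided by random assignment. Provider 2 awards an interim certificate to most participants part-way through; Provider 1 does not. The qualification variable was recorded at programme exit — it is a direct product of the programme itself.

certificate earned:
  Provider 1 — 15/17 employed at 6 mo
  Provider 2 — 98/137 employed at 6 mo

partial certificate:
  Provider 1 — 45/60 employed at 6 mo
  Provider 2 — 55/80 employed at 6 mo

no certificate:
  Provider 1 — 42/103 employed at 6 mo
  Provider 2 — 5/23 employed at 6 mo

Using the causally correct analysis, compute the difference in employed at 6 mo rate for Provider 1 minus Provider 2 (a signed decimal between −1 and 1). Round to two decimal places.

Qualification attained during the programme here is a post-treatment variable shaped by the programme; conditioning on it would introduce bias rather than remove it. The overall comparison is the causal one.
The causal difference is the pooled difference: 0.567 − 0.658 = -0.092.

-0.09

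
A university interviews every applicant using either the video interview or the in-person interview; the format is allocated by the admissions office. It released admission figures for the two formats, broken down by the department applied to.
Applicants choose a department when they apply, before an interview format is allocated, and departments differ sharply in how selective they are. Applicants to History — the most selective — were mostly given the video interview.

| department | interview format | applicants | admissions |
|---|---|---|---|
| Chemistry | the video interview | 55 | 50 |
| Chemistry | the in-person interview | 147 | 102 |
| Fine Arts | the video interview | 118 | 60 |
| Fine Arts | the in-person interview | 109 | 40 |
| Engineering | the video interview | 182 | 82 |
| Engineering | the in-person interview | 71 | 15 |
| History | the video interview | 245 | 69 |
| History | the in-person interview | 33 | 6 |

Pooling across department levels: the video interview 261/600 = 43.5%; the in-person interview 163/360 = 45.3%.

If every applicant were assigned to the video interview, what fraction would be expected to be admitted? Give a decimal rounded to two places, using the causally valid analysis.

0.51

Since department is a pre-existing factor (not a product of the interview format) and it affects the outcome on its own, it is a confounder. The stratified rates, not the pooled rate, identify the causal effect.
Standardising the video interview to the population department mix: 0.210·50/55 + 0.236·60/118 + 0.264·82/182 + 0.290·69/245 = 0.512.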